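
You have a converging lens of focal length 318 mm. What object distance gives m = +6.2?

m = −d_i/d_o ⇒ d_i = −m·d_o.
1/f = 1/d_o + 1/d_i = 1/d_o − 1/(m·d_o) = (1 − 1/m)/d_o, so d_o = f(1 − 1/m) = (318.0)(1 − 1/(+6.2)) = 267 mm.

267 mm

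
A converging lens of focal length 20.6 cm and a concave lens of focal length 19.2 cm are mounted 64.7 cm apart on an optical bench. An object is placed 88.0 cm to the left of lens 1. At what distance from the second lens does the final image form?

Lens 1: 1/d_i1 = 1/f₁ − 1/d_o1 = 1/(20.6) − 1/(88.0) = 0.03718, so d_i1 = 26.90 cm.
The intermediate image is 26.90 cm to the right of lens 1, which is 64.7 − (26.90) = 37.80 cm to the left of lens 2, so d_o2 = +37.80 cm.
Lens 2 is diverging, so f₂ = −19.2 cm.
Lens 2: 1/d_i2 = 1/f₂ − 1/d_o2 = 1/(-19.2) − 1/(37.80) = -0.07854, so d_i2 = -12.7 cm.
The final image is virtual, 12.7 cm to the left of lens 2 (overall magnification ≈ -0.10).

12.7 cm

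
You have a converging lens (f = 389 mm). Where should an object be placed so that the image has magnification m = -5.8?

456 mm

m = −d_i/d_o ⇒ d_i = −m·d_o.
1/f = 1/d_o + 1/d_i = 1/d_o − 1/(m·d_o) = (1 − 1/m)/d_o, so d_o = f(1 − 1/m) = (389.0)(1 − 1/(-5.8)) = 456 mm.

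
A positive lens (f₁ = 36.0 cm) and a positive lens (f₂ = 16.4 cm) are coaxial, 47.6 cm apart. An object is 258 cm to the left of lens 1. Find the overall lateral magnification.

m = -0.250

Lens 1: 1/d_i1 = 1/(36.0) − 1/(258) = 0.02390, so d_i1 = 41.84 cm; m₁ = −d_i1/d_o1 = -0.1622.
d_o2 = 47.6 − (41.84) = 5.760 cm.
Lens 2: 1/d_i2 = 1/(16.4) − 1/(5.760) = -0.1126, so d_i2 = -8.878 cm; m₂ = −d_i2/d_o2 = +1.541.
m = m₁·m₂ = (-0.1622)(+1.541) = -0.250.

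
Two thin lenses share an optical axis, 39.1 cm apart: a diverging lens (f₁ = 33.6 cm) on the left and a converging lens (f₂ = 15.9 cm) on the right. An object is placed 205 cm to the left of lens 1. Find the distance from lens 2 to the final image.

20.8 cm

Lens 1 is diverging, so f₁ = −33.6 cm.
Lens 1: 1/d_i1 = 1/f₁ − 1/d_o1 = 1/(-33.6) − 1/(205) = -0.03464, so d_i1 = -28.87 cm.
The intermediate image is 28.87 cm to the left of lens 1 (virtual), which is 39.1 − (-28.87) = 67.97 cm to the left of lens 2, so d_o2 = +67.97 cm.
Lens 2: 1/d_i2 = 1/f₂ − 1/d_o2 = 1/(15.9) − 1/(67.97) = 0.04818, so d_i2 = 20.8 cm.
The final image is real, 20.8 cm to the right of lens 2 (overall magnification ≈ -0.043).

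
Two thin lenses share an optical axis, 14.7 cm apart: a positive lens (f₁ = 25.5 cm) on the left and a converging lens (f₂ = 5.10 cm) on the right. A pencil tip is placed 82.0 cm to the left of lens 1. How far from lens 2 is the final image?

4.15 cm

Lens 1: 1/d_i1 = 1/f₁ − 1/d_o1 = 1/(25.5) − 1/(82.0) = 0.02702, so d_i1 = 37.01 cm.
The intermediate image is 37.01 cm to the right of lens 1, which lies 22.31 cm to the right of lens 2 — a virtual object — so d_o2 = −22.31 cm.
Lens 2: 1/d_i2 = 1/f₂ − 1/d_o2 = 1/(5.10) − 1/(-22.31) = 0.2409, so d_i2 = 4.15 cm.
The final image is real, 4.15 cm to the right of lens 2 (overall magnification ≈ -0.084).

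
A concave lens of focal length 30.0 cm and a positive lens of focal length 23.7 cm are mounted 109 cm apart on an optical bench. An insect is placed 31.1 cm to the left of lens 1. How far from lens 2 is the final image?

Lens 1 is diverging, so f₁ = −30.0 cm.
Lens 1: 1/d_i1 = 1/f₁ − 1/d_o1 = 1/(-30.0) − 1/(31.1) = -0.06549, so d_i1 = -15.27 cm.
The intermediate image is 15.27 cm to the left of lens 1 (virtual), which is 109 − (-15.27) = 124.3 cm to the left of lens 2, so d_o2 = +124.3 cm.
Lens 2: 1/d_i2 = 1/f₂ − 1/d_o2 = 1/(23.7) − 1/(124.3) = 0.03415, so d_i2 = 29.3 cm.
The final image is real, 29.3 cm to the right of lens 2 (overall magnification ≈ -0.12).

29.3 cm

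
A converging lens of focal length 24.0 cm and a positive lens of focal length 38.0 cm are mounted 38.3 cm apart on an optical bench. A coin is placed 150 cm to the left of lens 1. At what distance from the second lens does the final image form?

Lens 1: 1/d_i1 = 1/f₁ − 1/d_o1 = 1/(24.0) − 1/(150) = 0.03500, so d_i1 = 28.57 cm.
The intermediate image is 28.57 cm to the right of lens 1, which is 38.3 − (28.57) = 9.730 cm to the left of lens 2, so d_o2 = +9.730 cm.
Lens 2: 1/d_i2 = 1/f₂ − 1/d_o2 = 1/(38.0) − 1/(9.730) = -0.07646, so d_i2 = -13.1 cm.
The final image is virtual, 13.1 cm to the left of lens 2 (overall magnification ≈ -0.26).

13.1 cm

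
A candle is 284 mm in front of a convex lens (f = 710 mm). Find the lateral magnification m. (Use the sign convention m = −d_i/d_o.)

m = +1.67

1/d_i = 1/f − 1/d_o = 1/(710.0) − 1/(284) = -0.002113, so d_i = -473.3 mm.
m = −d_i/d_o = −(-473.3)/(284) = +1.67.
The image is virtual, upright and enlarged, on the same side as the object.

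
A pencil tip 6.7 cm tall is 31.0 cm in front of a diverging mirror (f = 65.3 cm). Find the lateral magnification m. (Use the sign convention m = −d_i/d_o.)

For a diverging mirror, f = -65.3 cm.
1/d_i = 1/f − 1/d_o = 1/(-65.30) − 1/(31.0) = -0.04757, so d_i = -21.02 cm.
m = −d_i/d_o = −(-21.02)/(31.0) = +0.678.
The image is virtual, upright and reduced, behind the mirror.

m = +0.678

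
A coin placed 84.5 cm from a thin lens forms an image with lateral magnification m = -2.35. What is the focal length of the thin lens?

m = −d_i/d_o ⇒ d_i = −m·d_o = −(-2.35)·(84.5) = 198.6 cm.
1/f = 1/d_o + 1/d_i = 1/(84.5) + 1/(198.6) = 0.01687, so f = 59.3 cm.
Since f is positive, the thin lens is converging.

f = 59.3 cm (converging)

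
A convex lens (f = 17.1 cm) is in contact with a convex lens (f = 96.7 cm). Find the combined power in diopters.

P = +6.88 D

P₁ = 1/f₁ = 1/(0.171 m) = +5.848 D; P₂ = 1/f₂ = 1/(0.967 m) = +1.034 D.
For thin lenses in contact, P = P₁ + P₂ = (+5.848) + (+1.034) = +6.88 D.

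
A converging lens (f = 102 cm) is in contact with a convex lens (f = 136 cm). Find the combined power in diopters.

P = +1.72 D

P₁ = 1/f₁ = 1/(1.02 m) = +0.9804 D; P₂ = 1/f₂ = 1/(1.36 m) = +0.7353 D.
For thin lenses in contact, P = P₁ + P₂ = (+0.9804) + (+0.7353) = +1.72 D.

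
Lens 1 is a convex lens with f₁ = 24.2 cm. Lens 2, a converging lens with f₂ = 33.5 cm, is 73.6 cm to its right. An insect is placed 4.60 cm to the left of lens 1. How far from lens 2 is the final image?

Lens 1: 1/d_i1 = 1/f₁ − 1/d_o1 = 1/(24.2) − 1/(4.60) = -0.1761, so d_i1 = -5.680 cm.
The intermediate image is 5.680 cm to the left of lens 1 (virtual), which is 73.6 − (-5.680) = 79.28 cm to the left of lens 2, so d_o2 = +79.28 cm.
Lens 2: 1/d_i2 = 1/f₂ − 1/d_o2 = 1/(33.5) − 1/(79.28) = 0.01724, so d_i2 = 58.0 cm.
The final image is real, 58.0 cm to the right of lens 2 (overall magnification ≈ -0.90).

58.0 cm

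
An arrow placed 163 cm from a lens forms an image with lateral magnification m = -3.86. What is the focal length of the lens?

m = −d_i/d_o ⇒ d_i = −m·d_o = −(-3.86)·(163) = 629.2 cm.
1/f = 1/d_o + 1/d_i = 1/(163) + 1/(629.2) = 0.007724, so f = 129 cm.
Since f is positive, the lens is converging.

f = 129 cm (converging)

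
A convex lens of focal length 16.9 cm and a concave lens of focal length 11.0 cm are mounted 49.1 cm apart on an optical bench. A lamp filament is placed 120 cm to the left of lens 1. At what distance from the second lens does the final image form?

8.01 cm

Lens 1: 1/d_i1 = 1/f₁ − 1/d_o1 = 1/(16.9) − 1/(120) = 0.05084, so d_i1 = 19.67 cm.
The intermediate image is 19.67 cm to the right of lens 1, which is 49.1 − (19.67) = 29.43 cm to the left of lens 2, so d_o2 = +29.43 cm.
Lens 2 is diverging, so f₂ = −11.0 cm.
Lens 2: 1/d_i2 = 1/f₂ − 1/d_o2 = 1/(-11.0) − 1/(29.43) = -0.1249, so d_i2 = -8.01 cm.
The final image is virtual, 8.01 cm to the left of lens 2 (overall magnification ≈ -0.045).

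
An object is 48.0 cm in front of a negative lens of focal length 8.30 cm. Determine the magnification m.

For a negative lens, f = -8.30 cm.
1/d_i = 1/f − 1/d_o = 1/(-8.300) − 1/(48.0) = -0.1413, so d_i = -7.076 cm.
m = −d_i/d_o = −(-7.076)/(48.0) = +0.147.
The image is virtual, upright and reduced, on the same side as the object.

m = +0.147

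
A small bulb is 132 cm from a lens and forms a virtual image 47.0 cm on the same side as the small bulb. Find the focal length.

f = -73.0 cm (diverging)

Virtual image ⇒ d_i = −47.0 cm.
1/f = 1/d_o + 1/d_i = 1/(132) + 1/(-47.0) = -0.01370, so f = -73.0 cm.
Since f is negative, the lens is diverging.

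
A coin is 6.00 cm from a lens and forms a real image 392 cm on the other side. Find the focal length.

Real image ⇒ d_i = +392 cm.
1/f = 1/d_o + 1/d_i = 1/(6.00) + 1/(392) = 0.1692, so f = 5.91 cm.
Since f is positive, the lens is converging.

f = 5.91 cm (converging)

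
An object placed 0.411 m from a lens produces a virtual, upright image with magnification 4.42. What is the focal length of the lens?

f = 0.531 m (converging)

m = −d_i/d_o ⇒ d_i = −m·d_o = −(+4.42)·(0.411) = -1.817 m.
1/f = 1/d_o + 1/d_i = 1/(0.411) + 1/(-1.817) = 1.883, so f = 0.531 m.
Since f is positive, the lens is converging.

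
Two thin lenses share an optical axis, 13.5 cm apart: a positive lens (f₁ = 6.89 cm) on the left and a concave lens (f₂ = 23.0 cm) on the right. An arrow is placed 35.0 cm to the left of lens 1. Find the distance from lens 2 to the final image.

4.05 cm

Lens 1: 1/d_i1 = 1/f₁ − 1/d_o1 = 1/(6.89) − 1/(35.0) = 0.1166, so d_i1 = 8.579 cm.
The intermediate image is 8.579 cm to the right of lens 1, which is 13.5 − (8.579) = 4.921 cm to the left of lens 2, so d_o2 = +4.921 cm.
Lens 2 is diverging, so f₂ = −23.0 cm.
Lens 2: 1/d_i2 = 1/f₂ − 1/d_o2 = 1/(-23.0) − 1/(4.921) = -0.2467, so d_i2 = -4.05 cm.
The final image is virtual, 4.05 cm to the left of lens 2 (overall magnification ≈ -0.20).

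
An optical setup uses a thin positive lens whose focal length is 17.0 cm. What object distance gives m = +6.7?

m = −d_i/d_o ⇒ d_i = −m·d_o.
1/f = 1/d_o + 1/d_i = 1/d_o − 1/(m·d_o) = (1 − 1/m)/d_o, so d_o = f(1 − 1/m) = (17.00)(1 − 1/(+6.7)) = 14.5 cm.

14.5 cm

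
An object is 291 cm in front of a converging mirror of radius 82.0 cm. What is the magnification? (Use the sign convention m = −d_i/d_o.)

f = R/2 = 82.0/2 = 41.00 cm.
1/d_i = 1/f − 1/d_o = 1/(41.00) − 1/(291) = 0.02095, so d_i = 47.72 cm.
m = −d_i/d_o = −(47.72)/(291) = -0.164.
The image is real, inverted and reduced, in front of the mirror.

m = -0.164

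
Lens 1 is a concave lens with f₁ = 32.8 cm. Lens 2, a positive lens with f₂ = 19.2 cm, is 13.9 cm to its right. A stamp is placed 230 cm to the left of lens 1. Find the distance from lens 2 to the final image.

Lens 1 is diverging, so f₁ = −32.8 cm.
Lens 1: 1/d_i1 = 1/f₁ − 1/d_o1 = 1/(-32.8) − 1/(230) = -0.03484, so d_i1 = -28.71 cm.
The intermediate image is 28.71 cm to the left of lens 1 (virtual), which is 13.9 − (-28.71) = 42.61 cm to the left of lens 2, so d_o2 = +42.61 cm.
Lens 2: 1/d_i2 = 1/f₂ − 1/d_o2 = 1/(19.2) − 1/(42.61) = 0.02861, so d_i2 = 34.9 cm.
The final image is real, 34.9 cm to the right of lens 2 (overall magnification ≈ -0.10).

34.9 cm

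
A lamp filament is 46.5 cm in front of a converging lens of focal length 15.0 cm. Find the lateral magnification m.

1/d_i = 1/f − 1/d_o = 1/(15.00) − 1/(46.5) = 0.04516, so d_i = 22.14 cm.
m = −d_i/d_o = −(22.14)/(46.5) = -0.476.
The image is real, inverted and reduced, on the far side of the lens.

m = -0.476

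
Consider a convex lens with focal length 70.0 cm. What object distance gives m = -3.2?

91.9 cm

m = −d_i/d_o ⇒ d_i = −m·d_o.
1/f = 1/d_o + 1/d_i = 1/d_o − 1/(m·d_o) = (1 − 1/m)/d_o, so d_o = f(1 − 1/m) = (70.00)(1 − 1/(-3.2)) = 91.9 cm.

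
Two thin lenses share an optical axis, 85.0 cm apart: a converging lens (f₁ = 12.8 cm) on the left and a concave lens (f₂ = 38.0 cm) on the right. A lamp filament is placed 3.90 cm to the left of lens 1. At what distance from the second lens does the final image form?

Lens 1: 1/d_i1 = 1/f₁ − 1/d_o1 = 1/(12.8) − 1/(3.90) = -0.1783, so d_i1 = -5.609 cm.
The intermediate image is 5.609 cm to the left of lens 1 (virtual), which is 85.0 − (-5.609) = 90.61 cm to the left of lens 2, so d_o2 = +90.61 cm.
Lens 2 is diverging, so f₂ = −38.0 cm.
Lens 2: 1/d_i2 = 1/f₂ − 1/d_o2 = 1/(-38.0) − 1/(90.61) = -0.03735, so d_i2 = -26.8 cm.
The final image is virtual, 26.8 cm to the left of lens 2 (overall magnification ≈ 0.42).

26.8 cm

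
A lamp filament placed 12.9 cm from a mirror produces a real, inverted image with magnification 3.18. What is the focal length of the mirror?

m = −d_i/d_o ⇒ d_i = −m·d_o = −(-3.18)·(12.9) = 41.02 cm.
1/f = 1/d_o + 1/d_i = 1/(12.9) + 1/(41.02) = 0.1019, so f = 9.81 cm.
Since f is positive, the mirror is concave.

f = 9.81 cm (concave)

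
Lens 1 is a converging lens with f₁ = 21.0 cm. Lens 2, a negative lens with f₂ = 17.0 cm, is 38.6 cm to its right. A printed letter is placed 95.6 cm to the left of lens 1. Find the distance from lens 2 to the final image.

6.93 cm

Lens 1: 1/d_i1 = 1/f₁ − 1/d_o1 = 1/(21.0) − 1/(95.6) = 0.03716, so d_i1 = 26.91 cm.
The intermediate image is 26.91 cm to the right of lens 1, which is 38.6 − (26.91) = 11.69 cm to the left of lens 2, so d_o2 = +11.69 cm.
Lens 2 is diverging, so f₂ = −17.0 cm.
Lens 2: 1/d_i2 = 1/f₂ − 1/d_o2 = 1/(-17.0) − 1/(11.69) = -0.1444, so d_i2 = -6.93 cm.
The final image is virtual, 6.93 cm to the left of lens 2 (overall magnification ≈ -0.17).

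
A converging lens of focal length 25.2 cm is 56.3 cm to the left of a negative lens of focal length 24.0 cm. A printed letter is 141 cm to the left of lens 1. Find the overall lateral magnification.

m = -0.105

Lens 1: 1/d_i1 = 1/(25.2) − 1/(141) = 0.03259, so d_i1 = 30.68 cm; m₁ = −d_i1/d_o1 = -0.2176.
d_o2 = 56.3 − (30.68) = 25.62 cm.
f₂ = −24.0 cm (diverging).
Lens 2: 1/d_i2 = 1/(-24.0) − 1/(25.62) = -0.08070, so d_i2 = -12.39 cm; m₂ = −d_i2/d_o2 = +0.4837.
m = m₁·m₂ = (-0.2176)(+0.4837) = -0.105.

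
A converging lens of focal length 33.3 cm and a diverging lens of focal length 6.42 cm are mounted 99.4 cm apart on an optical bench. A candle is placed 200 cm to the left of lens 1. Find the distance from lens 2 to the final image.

Lens 1: 1/d_i1 = 1/f₁ − 1/d_o1 = 1/(33.3) − 1/(200) = 0.02503, so d_i1 = 39.95 cm.
The intermediate image is 39.95 cm to the right of lens 1, which is 99.4 − (39.95) = 59.45 cm to the left of lens 2, so d_o2 = +59.45 cm.
Lens 2 is diverging, so f₂ = −6.42 cm.
Lens 2: 1/d_i2 = 1/f₂ − 1/d_o2 = 1/(-6.42) − 1/(59.45) = -0.1726, so d_i2 = -5.79 cm.
The final image is virtual, 5.79 cm to the left of lens 2 (overall magnification ≈ -0.019).

5.79 cm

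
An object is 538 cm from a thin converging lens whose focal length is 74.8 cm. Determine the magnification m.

m = -0.161

1/d_i = 1/f − 1/d_o = 1/(74.80) − 1/(538) = 0.01151, so d_i = 86.88 cm.
m = −d_i/d_o = −(86.88)/(538) = -0.161.
The image is real, inverted and reduced, on the far side of the lens.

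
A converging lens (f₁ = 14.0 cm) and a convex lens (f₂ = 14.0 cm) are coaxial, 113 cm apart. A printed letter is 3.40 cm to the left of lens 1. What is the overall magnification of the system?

m = -0.179

Lens 1: 1/d_i1 = 1/(14.0) − 1/(3.40) = -0.2227, so d_i1 = -4.491 cm; m₁ = −d_i1/d_o1 = +1.321.
d_o2 = 113 − (-4.491) = 117.5 cm.
Lens 2: 1/d_i2 = 1/(14.0) − 1/(117.5) = 0.06292, so d_i2 = 15.89 cm; m₂ = −d_i2/d_o2 = -0.1353.
m = m₁·m₂ = (+1.321)(-0.1353) = -0.179.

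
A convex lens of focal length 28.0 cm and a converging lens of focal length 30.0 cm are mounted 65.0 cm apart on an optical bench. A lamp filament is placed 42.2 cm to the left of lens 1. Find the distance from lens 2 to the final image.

Lens 1: 1/d_i1 = 1/f₁ − 1/d_o1 = 1/(28.0) − 1/(42.2) = 0.01202, so d_i1 = 83.21 cm.
The intermediate image is 83.21 cm to the right of lens 1, which lies 18.21 cm to the right of lens 2 — a virtual object — so d_o2 = −18.21 cm.
Lens 2: 1/d_i2 = 1/f₂ − 1/d_o2 = 1/(30.0) − 1/(-18.21) = 0.08825, so d_i2 = 11.3 cm.
The final image is real, 11.3 cm to the right of lens 2 (overall magnification ≈ -1.2).

11.3 cm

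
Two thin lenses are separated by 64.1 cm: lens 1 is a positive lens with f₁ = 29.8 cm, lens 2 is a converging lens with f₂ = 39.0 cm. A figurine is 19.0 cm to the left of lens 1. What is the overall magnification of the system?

m = -1.39

Lens 1: 1/d_i1 = 1/(29.8) − 1/(19.0) = -0.01907, so d_i1 = -52.43 cm; m₁ = −d_i1/d_o1 = +2.759.
d_o2 = 64.1 − (-52.43) = 116.5 cm.
Lens 2: 1/d_i2 = 1/(39.0) − 1/(116.5) = 0.01706, so d_i2 = 58.63 cm; m₂ = −d_i2/d_o2 = -0.5032.
m = m₁·m₂ = (+2.759)(-0.5032) = -1.39.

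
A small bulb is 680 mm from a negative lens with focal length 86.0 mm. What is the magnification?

For a negative lens, f = -86.0 mm.
1/d_i = 1/f − 1/d_o = 1/(-86.00) − 1/(680) = -0.01310, so d_i = -76.34 mm.
m = −d_i/d_o = −(-76.34)/(680) = +0.112.
The image is virtual, upright and reduced, on the same side as the object.

m = +0.112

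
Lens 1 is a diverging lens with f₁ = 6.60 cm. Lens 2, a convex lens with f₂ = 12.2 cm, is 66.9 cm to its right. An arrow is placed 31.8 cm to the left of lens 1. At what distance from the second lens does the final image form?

14.7 cm

Lens 1 is diverging, so f₁ = −6.60 cm.
Lens 1: 1/d_i1 = 1/f₁ − 1/d_o1 = 1/(-6.60) − 1/(31.8) = -0.1830, so d_i1 = -5.466 cm.
The intermediate image is 5.466 cm to the left of lens 1 (virtual), which is 66.9 − (-5.466) = 72.37 cm to the left of lens 2, so d_o2 = +72.37 cm.
Lens 2: 1/d_i2 = 1/f₂ − 1/d_o2 = 1/(12.2) − 1/(72.37) = 0.06815, so d_i2 = 14.7 cm.
The final image is real, 14.7 cm to the right of lens 2 (overall magnification ≈ -0.035).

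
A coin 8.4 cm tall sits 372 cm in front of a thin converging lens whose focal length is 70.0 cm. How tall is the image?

1.95 cm

1/d_i = 1/f − 1/d_o = 1/(70.00) − 1/(372) = 0.01160, so d_i = 86.23 cm.
m = −d_i/d_o = -0.2318.
|h_i| = |m|·h_o = 0.2318 × 8.4 = 1.95 cm. The image is real, inverted and reduced, on the far side of the lens.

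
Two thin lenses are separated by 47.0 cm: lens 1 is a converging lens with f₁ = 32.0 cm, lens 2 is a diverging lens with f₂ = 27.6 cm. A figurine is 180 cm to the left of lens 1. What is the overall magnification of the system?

Lens 1: 1/d_i1 = 1/(32.0) − 1/(180) = 0.02569, so d_i1 = 38.92 cm; m₁ = −d_i1/d_o1 = -0.2162.
d_o2 = 47.0 − (38.92) = 8.080 cm.
f₂ = −27.6 cm (diverging).
Lens 2: 1/d_i2 = 1/(-27.6) − 1/(8.080) = -0.1600, so d_i2 = -6.250 cm; m₂ = −d_i2/d_o2 = +0.7735.
m = m₁·m₂ = (-0.2162)(+0.7735) = -0.167.

m = -0.167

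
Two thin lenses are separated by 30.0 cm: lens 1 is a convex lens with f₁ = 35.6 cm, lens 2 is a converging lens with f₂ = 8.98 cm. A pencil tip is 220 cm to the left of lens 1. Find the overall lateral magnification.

m = -0.0808

Lens 1: 1/d_i1 = 1/(35.6) − 1/(220) = 0.02354, so d_i1 = 42.47 cm; m₁ = −d_i1/d_o1 = -0.1930.
d_o2 = 30.0 − (42.47) = -12.47 cm (virtual object).
Lens 2: 1/d_i2 = 1/(8.98) − 1/(-12.47) = 0.1916, so d_i2 = 5.221 cm; m₂ = −d_i2/d_o2 = +0.4186.
m = m₁·m₂ = (-0.1930)(+0.4186) = -0.0808.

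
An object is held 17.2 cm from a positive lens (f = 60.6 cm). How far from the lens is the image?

Thin-lens equation: 1/s_i = 1/f − 1/s_o = 1/(60.60) − 1/(17.2) = 0.01650 − 0.05814 = -0.04164, so s_i = -24.0 cm.
The image is virtual, upright and enlarged, on the same side as the object.

24.0 cm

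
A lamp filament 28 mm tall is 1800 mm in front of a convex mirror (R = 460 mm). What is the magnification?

m = +0.113

f = R/2 = 460/2 = 230.0 mm; for a convex mirror, f = -230.0 mm.
1/d_i = 1/f − 1/d_o = 1/(-230.0) − 1/(1800) = -0.004903, so d_i = -203.9 mm.
m = −d_i/d_o = −(-203.9)/(1800) = +0.113.
The image is virtual, upright and reduced, behind the mirror.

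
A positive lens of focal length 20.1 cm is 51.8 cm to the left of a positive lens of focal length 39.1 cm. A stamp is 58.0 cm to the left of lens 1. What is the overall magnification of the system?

m = -1.15

Lens 1: 1/d_i1 = 1/(20.1) − 1/(58.0) = 0.03251, so d_i1 = 30.76 cm; m₁ = −d_i1/d_o1 = -0.5303.
d_o2 = 51.8 − (30.76) = 21.04 cm.
Lens 2: 1/d_i2 = 1/(39.1) − 1/(21.04) = -0.02195, so d_i2 = -45.55 cm; m₂ = −d_i2/d_o2 = +2.165.
m = m₁·m₂ = (-0.5303)(+2.165) = -1.15.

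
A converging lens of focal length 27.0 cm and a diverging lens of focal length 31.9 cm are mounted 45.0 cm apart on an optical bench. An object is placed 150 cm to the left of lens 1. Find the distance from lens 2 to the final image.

8.76 cm

Lens 1: 1/d_i1 = 1/f₁ − 1/d_o1 = 1/(27.0) − 1/(150) = 0.03037, so d_i1 = 32.93 cm.
The intermediate image is 32.93 cm to the right of lens 1, which is 45.0 − (32.93) = 12.07 cm to the left of lens 2, so d_o2 = +12.07 cm.
Lens 2 is diverging, so f₂ = −31.9 cm.
Lens 2: 1/d_i2 = 1/f₂ − 1/d_o2 = 1/(-31.9) − 1/(12.07) = -0.1142, so d_i2 = -8.76 cm.
The final image is virtual, 8.76 cm to the left of lens 2 (overall magnification ≈ -0.16).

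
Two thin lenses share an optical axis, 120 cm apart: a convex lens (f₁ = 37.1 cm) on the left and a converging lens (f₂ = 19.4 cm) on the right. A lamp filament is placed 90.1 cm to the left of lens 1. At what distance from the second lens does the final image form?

29.4 cm

Lens 1: 1/d_i1 = 1/f₁ − 1/d_o1 = 1/(37.1) − 1/(90.1) = 0.01586, so d_i1 = 63.07 cm.
The intermediate image is 63.07 cm to the right of lens 1, which is 120 − (63.07) = 56.93 cm to the left of lens 2, so d_o2 = +56.93 cm.
Lens 2: 1/d_i2 = 1/f₂ − 1/d_o2 = 1/(19.4) − 1/(56.93) = 0.03398, so d_i2 = 29.4 cm.
The final image is real, 29.4 cm to the right of lens 2 (overall magnification ≈ 0.36).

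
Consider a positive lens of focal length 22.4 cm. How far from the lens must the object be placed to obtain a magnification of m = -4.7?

27.2 cm

m = −d_i/d_o ⇒ d_i = −m·d_o.
1/f = 1/d_o + 1/d_i = 1/d_o − 1/(m·d_o) = (1 − 1/m)/d_o, so d_o = f(1 − 1/m) = (22.40)(1 − 1/(-4.7)) = 27.2 cm.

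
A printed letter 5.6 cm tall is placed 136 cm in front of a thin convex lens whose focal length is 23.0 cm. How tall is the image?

1.14 cm

1/d_i = 1/f − 1/d_o = 1/(23.00) − 1/(136) = 0.03613, so d_i = 27.68 cm.
m = −d_i/d_o = -0.2035.
|h_i| = |m|·h_o = 0.2035 × 5.6 = 1.14 cm. The image is real, inverted and reduced, on the far side of the lens.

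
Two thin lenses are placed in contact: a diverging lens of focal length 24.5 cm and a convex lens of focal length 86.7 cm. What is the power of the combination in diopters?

P₁ = 1/f₁ = 1/(-0.245 m) = -4.082 D; P₂ = 1/f₂ = 1/(0.867 m) = +1.153 D.
For thin lenses in contact, P = P₁ + P₂ = (-4.082) + (+1.153) = -2.93 D.

P = -2.93 D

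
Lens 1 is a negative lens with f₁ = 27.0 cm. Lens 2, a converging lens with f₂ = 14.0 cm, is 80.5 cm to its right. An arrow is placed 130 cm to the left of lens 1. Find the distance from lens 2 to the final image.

Lens 1 is diverging, so f₁ = −27.0 cm.
Lens 1: 1/d_i1 = 1/f₁ − 1/d_o1 = 1/(-27.0) − 1/(130) = -0.04473, so d_i1 = -22.36 cm.
The intermediate image is 22.36 cm to the left of lens 1 (virtual), which is 80.5 − (-22.36) = 102.9 cm to the left of lens 2, so d_o2 = +102.9 cm.
Lens 2: 1/d_i2 = 1/f₂ − 1/d_o2 = 1/(14.0) − 1/(102.9) = 0.06171, so d_i2 = 16.2 cm.
The final image is real, 16.2 cm to the right of lens 2 (overall magnification ≈ -0.027).

16.2 cm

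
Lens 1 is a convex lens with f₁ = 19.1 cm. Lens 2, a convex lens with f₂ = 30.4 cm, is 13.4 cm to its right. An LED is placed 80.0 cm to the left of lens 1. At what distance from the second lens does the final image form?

8.44 cm

Lens 1: 1/d_i1 = 1/f₁ − 1/d_o1 = 1/(19.1) − 1/(80.0) = 0.03986, so d_i1 = 25.09 cm.
The intermediate image is 25.09 cm to the right of lens 1, which lies 11.69 cm to the right of lens 2 — a virtual object — so d_o2 = −11.69 cm.
Lens 2: 1/d_i2 = 1/f₂ − 1/d_o2 = 1/(30.4) − 1/(-11.69) = 0.1184, so d_i2 = 8.44 cm.
The final image is real, 8.44 cm to the right of lens 2 (overall magnification ≈ -0.23).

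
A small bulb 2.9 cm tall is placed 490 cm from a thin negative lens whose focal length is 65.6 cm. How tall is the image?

0.342 cm

For a negative lens, f = -65.6 cm.
1/d_i = 1/f − 1/d_o = 1/(-65.60) − 1/(490) = -0.01728, so d_i = -57.85 cm.
m = −d_i/d_o = +0.1181.
|h_i| = |m|·h_o = 0.1181 × 2.9 = 0.342 cm. The image is virtual, upright and reduced, on the same side as the object.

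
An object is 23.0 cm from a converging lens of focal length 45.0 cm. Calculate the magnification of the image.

m = +2.05

1/d_i = 1/f − 1/d_o = 1/(45.00) − 1/(23.0) = -0.02126, so d_i = -47.05 cm.
m = −d_i/d_o = −(-47.05)/(23.0) = +2.05.
The image is virtual, upright and enlarged, on the same side as the object.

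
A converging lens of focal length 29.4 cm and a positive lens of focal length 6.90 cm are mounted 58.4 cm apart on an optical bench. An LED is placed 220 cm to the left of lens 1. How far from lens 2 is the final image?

9.61 cm

Lens 1: 1/d_i1 = 1/f₁ − 1/d_o1 = 1/(29.4) − 1/(220) = 0.02947, so d_i1 = 33.93 cm.
The intermediate image is 33.93 cm to the right of lens 1, which is 58.4 − (33.93) = 24.47 cm to the left of lens 2, so d_o2 = +24.47 cm.
Lens 2: 1/d_i2 = 1/f₂ − 1/d_o2 = 1/(6.90) − 1/(24.47) = 0.1041, so d_i2 = 9.61 cm.
The final image is real, 9.61 cm to the right of lens 2 (overall magnification ≈ 0.061).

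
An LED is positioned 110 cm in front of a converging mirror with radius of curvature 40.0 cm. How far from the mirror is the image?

f = R/2 = 40.0/2 = 20.00 cm.
Mirror equation: 1/q = 1/f − 1/p = 1/(20.00) − 1/(110) = 0.05000 − 0.009091 = 0.04091, so q = 24.4 cm.
The image is real, inverted and reduced, in front of the mirror.

24.4 cm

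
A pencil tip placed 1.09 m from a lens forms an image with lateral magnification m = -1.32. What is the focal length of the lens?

f = 0.620 m (converging)

m = −d_i/d_o ⇒ d_i = −m·d_o = −(-1.32)·(1.09) = 1.439 m.
1/f = 1/d_o + 1/d_i = 1/(1.09) + 1/(1.439) = 1.612, so f = 0.620 m.
Since f is positive, the lens is converging.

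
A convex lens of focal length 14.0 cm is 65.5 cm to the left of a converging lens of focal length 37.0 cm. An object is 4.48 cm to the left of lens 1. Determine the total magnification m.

Lens 1: 1/d_i1 = 1/(14.0) − 1/(4.48) = -0.1518, so d_i1 = -6.588 cm; m₁ = −d_i1/d_o1 = +1.471.
d_o2 = 65.5 − (-6.588) = 72.09 cm.
Lens 2: 1/d_i2 = 1/(37.0) − 1/(72.09) = 0.01316, so d_i2 = 76.01 cm; m₂ = −d_i2/d_o2 = -1.054.
m = m₁·m₂ = (+1.471)(-1.054) = -1.55.

m = -1.55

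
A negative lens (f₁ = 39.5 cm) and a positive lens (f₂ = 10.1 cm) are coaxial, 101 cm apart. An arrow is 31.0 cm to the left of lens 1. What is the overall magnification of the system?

f₁ = −39.5 cm (diverging).
Lens 1: 1/d_i1 = 1/(-39.5) − 1/(31.0) = -0.05757, so d_i1 = -17.37 cm; m₁ = −d_i1/d_o1 = +0.5603.
d_o2 = 101 − (-17.37) = 118.4 cm.
Lens 2: 1/d_i2 = 1/(10.1) − 1/(118.4) = 0.09056, so d_i2 = 11.04 cm; m₂ = −d_i2/d_o2 = -0.09326.
m = m₁·m₂ = (+0.5603)(-0.09326) = -0.0523.

m = -0.0523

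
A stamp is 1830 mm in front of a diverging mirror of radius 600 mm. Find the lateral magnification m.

m = +0.141

f = R/2 = 600/2 = 300.0 mm; for a diverging mirror, f = -300.0 mm.
1/d_i = 1/f − 1/d_o = 1/(-300.0) − 1/(1830) = -0.003880, so d_i = -257.7 mm.
m = −d_i/d_o = −(-257.7)/(1830) = +0.141.
The image is virtual, upright and reduced, behind the mirror.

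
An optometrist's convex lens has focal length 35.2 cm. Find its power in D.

P = +2.84 D

f = 35.2 cm = 0.352 m.
P = 1/f = 1/(0.352 m) = +2.84 D.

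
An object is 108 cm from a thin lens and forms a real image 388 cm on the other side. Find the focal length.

f = 84.5 cm (converging)

Real image ⇒ d_i = +388 cm.
1/f = 1/d_o + 1/d_i = 1/(108) + 1/(388) = 0.01184, so f = 84.5 cm.
Since f is positive, the thin lens is converging.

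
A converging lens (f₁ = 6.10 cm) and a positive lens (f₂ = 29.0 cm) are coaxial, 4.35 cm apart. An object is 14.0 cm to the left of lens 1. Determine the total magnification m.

m = -0.631

Lens 1: 1/d_i1 = 1/(6.10) − 1/(14.0) = 0.09251, so d_i1 = 10.81 cm; m₁ = −d_i1/d_o1 = -0.7721.
d_o2 = 4.35 − (10.81) = -6.460 cm (virtual object).
Lens 2: 1/d_i2 = 1/(29.0) − 1/(-6.460) = 0.1893, so d_i2 = 5.283 cm; m₂ = −d_i2/d_o2 = +0.8178.
m = m₁·m₂ = (-0.7721)(+0.8178) = -0.631.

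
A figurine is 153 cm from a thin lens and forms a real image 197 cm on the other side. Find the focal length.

Real image ⇒ d_i = +197 cm.
1/f = 1/d_o + 1/d_i = 1/(153) + 1/(197) = 0.01161, so f = 86.1 cm.
Since f is positive, the thin lens is converging.

f = 86.1 cm (converging)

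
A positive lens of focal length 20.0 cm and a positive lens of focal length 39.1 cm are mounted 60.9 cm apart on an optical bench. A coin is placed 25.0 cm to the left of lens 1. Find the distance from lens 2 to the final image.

Lens 1: 1/d_i1 = 1/f₁ − 1/d_o1 = 1/(20.0) − 1/(25.0) = 0.01000, so d_i1 = 100.0 cm.
The intermediate image is 100.0 cm to the right of lens 1, which lies 39.10 cm to the right of lens 2 — a virtual object — so d_o2 = −39.10 cm.
Lens 2: 1/d_i2 = 1/f₂ − 1/d_o2 = 1/(39.1) − 1/(-39.10) = 0.05115, so d_i2 = 19.6 cm.
The final image is real, 19.6 cm to the right of lens 2 (overall magnification ≈ -2.0).

19.6 cm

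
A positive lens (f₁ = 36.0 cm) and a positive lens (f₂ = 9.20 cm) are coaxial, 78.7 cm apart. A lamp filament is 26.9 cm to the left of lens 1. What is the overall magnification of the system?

Lens 1: 1/d_i1 = 1/(36.0) − 1/(26.9) = -0.009397, so d_i1 = -106.4 cm; m₁ = −d_i1/d_o1 = +3.955.
d_o2 = 78.7 − (-106.4) = 185.1 cm.
Lens 2: 1/d_i2 = 1/(9.20) − 1/(185.1) = 0.1033, so d_i2 = 9.681 cm; m₂ = −d_i2/d_o2 = -0.05230.
m = m₁·m₂ = (+3.955)(-0.05230) = -0.207.

m = -0.207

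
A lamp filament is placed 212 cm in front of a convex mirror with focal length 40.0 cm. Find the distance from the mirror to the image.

For a convex mirror, f = -40.0 cm.
Mirror equation: 1/v = 1/f − 1/u = 1/(-40.00) − 1/(212) = -0.02500 − 0.004717 = -0.02972, so v = -33.7 cm.
The image is virtual, upright and reduced, behind the mirror.

33.7 cm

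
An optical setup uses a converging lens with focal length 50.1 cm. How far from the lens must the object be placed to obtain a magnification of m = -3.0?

m = −d_i/d_o ⇒ d_i = −m·d_o.
1/f = 1/d_o + 1/d_i = 1/d_o − 1/(m·d_o) = (1 − 1/m)/d_o, so d_o = f(1 − 1/m) = (50.10)(1 − 1/(-3.0)) = 66.8 cm.

66.8 cm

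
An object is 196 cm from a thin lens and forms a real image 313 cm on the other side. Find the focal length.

f = 121 cm (converging)

Real image ⇒ d_i = +313 cm.
1/f = 1/d_o + 1/d_i = 1/(196) + 1/(313) = 0.008297, so f = 121 cm.
Since f is positive, the thin lens is converging.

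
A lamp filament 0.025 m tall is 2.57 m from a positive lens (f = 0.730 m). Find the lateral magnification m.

m = -0.397

1/d_i = 1/f − 1/d_o = 1/(0.7300) − 1/(2.57) = 0.9808, so d_i = 1.020 m.
m = −d_i/d_o = −(1.020)/(2.57) = -0.397.
The image is real, inverted and reduced, on the far side of the lens.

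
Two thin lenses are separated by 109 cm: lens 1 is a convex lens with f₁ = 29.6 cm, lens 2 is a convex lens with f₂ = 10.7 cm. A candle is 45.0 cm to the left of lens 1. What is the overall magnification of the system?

Lens 1: 1/d_i1 = 1/(29.6) − 1/(45.0) = 0.01156, so d_i1 = 86.49 cm; m₁ = −d_i1/d_o1 = -1.922.
d_o2 = 109 − (86.49) = 22.51 cm.
Lens 2: 1/d_i2 = 1/(10.7) − 1/(22.51) = 0.04903, so d_i2 = 20.39 cm; m₂ = −d_i2/d_o2 = -0.9060.
m = m₁·m₂ = (-1.922)(-0.9060) = +1.74.

m = +1.74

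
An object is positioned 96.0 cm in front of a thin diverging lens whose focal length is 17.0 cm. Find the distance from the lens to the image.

14.4 cm

For a diverging lens, f = -17.0 cm.
Thin-lens equation: 1/s_i = 1/f − 1/s_o = 1/(-17.00) − 1/(96.0) = -0.05882 − 0.01042 = -0.06924, so s_i = -14.4 cm.
The image is virtual, upright and reduced, on the same side as the object.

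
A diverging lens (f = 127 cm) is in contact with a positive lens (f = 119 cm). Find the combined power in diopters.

P = +0.0529 D

P₁ = 1/f₁ = 1/(-1.27 m) = -0.7874 D; P₂ = 1/f₂ = 1/(1.19 m) = +0.8403 D.
For thin lenses in contact, P = P₁ + P₂ = (-0.7874) + (+0.8403) = +0.0529 D.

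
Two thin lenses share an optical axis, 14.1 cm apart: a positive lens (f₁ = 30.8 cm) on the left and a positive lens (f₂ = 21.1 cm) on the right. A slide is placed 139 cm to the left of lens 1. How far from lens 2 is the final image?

Lens 1: 1/d_i1 = 1/f₁ − 1/d_o1 = 1/(30.8) − 1/(139) = 0.02527, so d_i1 = 39.57 cm.
The intermediate image is 39.57 cm to the right of lens 1, which lies 25.47 cm to the right of lens 2 — a virtual object — so d_o2 = −25.47 cm.
Lens 2: 1/d_i2 = 1/f₂ − 1/d_o2 = 1/(21.1) − 1/(-25.47) = 0.08666, so d_i2 = 11.5 cm.
The final image is real, 11.5 cm to the right of lens 2 (overall magnification ≈ -0.13).

11.5 cm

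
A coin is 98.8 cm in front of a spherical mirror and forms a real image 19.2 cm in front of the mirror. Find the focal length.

f = 16.1 cm (concave)

Real image ⇒ d_i = +19.2 cm.
1/f = 1/d_o + 1/d_i = 1/(98.8) + 1/(19.2) = 0.06220, so f = 16.1 cm.
Since f is positive, the spherical mirror is concave.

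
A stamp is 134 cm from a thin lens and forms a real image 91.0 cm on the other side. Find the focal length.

Real image ⇒ d_i = +91.0 cm.
1/f = 1/d_o + 1/d_i = 1/(134) + 1/(91.0) = 0.01845, so f = 54.2 cm.
Since f is positive, the thin lens is converging.

f = 54.2 cm (converging)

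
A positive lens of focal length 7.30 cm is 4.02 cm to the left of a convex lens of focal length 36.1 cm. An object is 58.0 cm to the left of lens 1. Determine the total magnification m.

m = -0.129

Lens 1: 1/d_i1 = 1/(7.30) − 1/(58.0) = 0.1197, so d_i1 = 8.351 cm; m₁ = −d_i1/d_o1 = -0.1440.
d_o2 = 4.02 − (8.351) = -4.331 cm (virtual object).
Lens 2: 1/d_i2 = 1/(36.1) − 1/(-4.331) = 0.2586, so d_i2 = 3.867 cm; m₂ = −d_i2/d_o2 = +0.8929.
m = m₁·m₂ = (-0.1440)(+0.8929) = -0.129.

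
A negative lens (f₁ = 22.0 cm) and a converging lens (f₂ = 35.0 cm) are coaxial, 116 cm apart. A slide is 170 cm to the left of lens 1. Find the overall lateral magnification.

f₁ = −22.0 cm (diverging).
Lens 1: 1/d_i1 = 1/(-22.0) − 1/(170) = -0.05134, so d_i1 = -19.48 cm; m₁ = −d_i1/d_o1 = +0.1146.
d_o2 = 116 − (-19.48) = 135.5 cm.
Lens 2: 1/d_i2 = 1/(35.0) − 1/(135.5) = 0.02119, so d_i2 = 47.19 cm; m₂ = −d_i2/d_o2 = -0.3483.
m = m₁·m₂ = (+0.1146)(-0.3483) = -0.0399.

m = -0.0399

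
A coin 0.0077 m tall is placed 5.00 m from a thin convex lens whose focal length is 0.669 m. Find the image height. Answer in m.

0.00119 m

1/d_i = 1/f − 1/d_o = 1/(0.6690) − 1/(5.00) = 1.295, so d_i = 0.7723 m.
m = −d_i/d_o = -0.1545.
|h_i| = |m|·h_o = 0.1545 × 0.0077 = 0.00119 m. The image is real, inverted and reduced, on the far side of the lens.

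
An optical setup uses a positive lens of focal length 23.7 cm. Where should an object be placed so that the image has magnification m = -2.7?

32.5 cm

m = −d_i/d_o ⇒ d_i = −m·d_o.
1/f = 1/d_o + 1/d_i = 1/d_o − 1/(m·d_o) = (1 − 1/m)/d_o, so d_o = f(1 − 1/m) = (23.70)(1 − 1/(-2.7)) = 32.5 cm.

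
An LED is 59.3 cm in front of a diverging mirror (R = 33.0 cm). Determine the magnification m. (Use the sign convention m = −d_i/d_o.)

f = R/2 = 33.0/2 = 16.50 cm; for a diverging mirror, f = -16.50 cm.
1/d_i = 1/f − 1/d_o = 1/(-16.50) − 1/(59.3) = -0.07747, so d_i = -12.91 cm.
m = −d_i/d_o = −(-12.91)/(59.3) = +0.218.
The image is virtual, upright and reduced, behind the mirror.

m = +0.218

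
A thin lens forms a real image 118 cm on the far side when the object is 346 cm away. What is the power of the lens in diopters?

d_i = +118 cm.
1/f = 1/d_o + 1/d_i = 1/(346) + 1/(118) = 0.01136 cm⁻¹.
f = 87.99 cm = 0.8799 m, so P = 1/f = +1.14 D.

P = +1.14 D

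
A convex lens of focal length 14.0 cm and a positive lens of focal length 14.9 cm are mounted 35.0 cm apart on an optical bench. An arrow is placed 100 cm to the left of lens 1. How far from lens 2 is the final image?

73.0 cm

Lens 1: 1/d_i1 = 1/f₁ − 1/d_o1 = 1/(14.0) − 1/(100) = 0.06143, so d_i1 = 16.28 cm.
The intermediate image is 16.28 cm to the right of lens 1, which is 35.0 − (16.28) = 18.72 cm to the left of lens 2, so d_o2 = +18.72 cm.
Lens 2: 1/d_i2 = 1/f₂ − 1/d_o2 = 1/(14.9) − 1/(18.72) = 0.01370, so d_i2 = 73.0 cm.
The final image is real, 73.0 cm to the right of lens 2 (overall magnification ≈ 0.63).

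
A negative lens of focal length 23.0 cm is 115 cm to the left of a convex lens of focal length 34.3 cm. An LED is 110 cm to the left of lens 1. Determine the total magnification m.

m = -0.0595

f₁ = −23.0 cm (diverging).
Lens 1: 1/d_i1 = 1/(-23.0) − 1/(110) = -0.05257, so d_i1 = -19.02 cm; m₁ = −d_i1/d_o1 = +0.1729.
d_o2 = 115 − (-19.02) = 134.0 cm.
Lens 2: 1/d_i2 = 1/(34.3) − 1/(134.0) = 0.02169, so d_i2 = 46.10 cm; m₂ = −d_i2/d_o2 = -0.3440.
m = m₁·m₂ = (+0.1729)(-0.3440) = -0.0595.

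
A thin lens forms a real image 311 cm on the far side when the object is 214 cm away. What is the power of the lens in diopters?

P = +0.789 D

d_i = +311 cm.
1/f = 1/d_o + 1/d_i = 1/(214) + 1/(311) = 0.007888 cm⁻¹.
f = 126.8 cm = 1.268 m, so P = 1/f = +0.789 D.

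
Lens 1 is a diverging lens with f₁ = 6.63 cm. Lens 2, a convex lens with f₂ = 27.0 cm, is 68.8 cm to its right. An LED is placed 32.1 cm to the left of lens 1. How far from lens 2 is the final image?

42.4 cm

Lens 1 is diverging, so f₁ = −6.63 cm.
Lens 1: 1/d_i1 = 1/f₁ − 1/d_o1 = 1/(-6.63) − 1/(32.1) = -0.1820, so d_i1 = -5.495 cm.
The intermediate image is 5.495 cm to the left of lens 1 (virtual), which is 68.8 − (-5.495) = 74.30 cm to the left of lens 2, so d_o2 = +74.30 cm.
Lens 2: 1/d_i2 = 1/f₂ − 1/d_o2 = 1/(27.0) − 1/(74.30) = 0.02358, so d_i2 = 42.4 cm.
The final image is real, 42.4 cm to the right of lens 2 (overall magnification ≈ -0.098).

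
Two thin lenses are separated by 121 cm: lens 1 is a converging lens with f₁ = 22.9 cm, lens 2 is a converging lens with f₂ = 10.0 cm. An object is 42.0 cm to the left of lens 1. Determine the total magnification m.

Lens 1: 1/d_i1 = 1/(22.9) − 1/(42.0) = 0.01986, so d_i1 = 50.36 cm; m₁ = −d_i1/d_o1 = -1.199.
d_o2 = 121 − (50.36) = 70.64 cm.
Lens 2: 1/d_i2 = 1/(10.0) − 1/(70.64) = 0.08584, so d_i2 = 11.65 cm; m₂ = −d_i2/d_o2 = -0.1649.
m = m₁·m₂ = (-1.199)(-0.1649) = +0.198.

m = +0.198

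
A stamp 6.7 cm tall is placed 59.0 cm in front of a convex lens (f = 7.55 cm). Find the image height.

1/d_i = 1/f − 1/d_o = 1/(7.550) − 1/(59.0) = 0.1155, so d_i = 8.658 cm.
m = −d_i/d_o = -0.1467.
|h_i| = |m|·h_o = 0.1467 × 6.7 = 0.983 cm. The image is real, inverted and reduced, on the far side of the lens.

0.983 cm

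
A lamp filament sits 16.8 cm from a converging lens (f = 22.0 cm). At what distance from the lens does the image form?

Lens equation: 1/v = 1/f − 1/u = 1/(22.00) − 1/(16.8) = 0.04545 − 0.05952 = -0.01407, so v = -71.1 cm.
The image is virtual, upright and enlarged, on the same side as the object.

71.1 cm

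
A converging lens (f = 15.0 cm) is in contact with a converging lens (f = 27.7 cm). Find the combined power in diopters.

P₁ = 1/f₁ = 1/(0.150 m) = +6.667 D; P₂ = 1/f₂ = 1/(0.277 m) = +3.610 D.
For thin lenses in contact, P = P₁ + P₂ = (+6.667) + (+3.610) = +10.3 D.

P = +10.3 D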